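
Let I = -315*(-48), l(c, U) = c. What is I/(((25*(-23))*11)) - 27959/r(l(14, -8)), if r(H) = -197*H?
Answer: 27027943/3488870 ≈ 7.7469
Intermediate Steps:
I = 15120
I/(((25*(-23))*11)) - 27959/r(l(14, -8)) = 15120/(((25*(-23))*11)) - 27959/((-197*14)) = 15120/((-575*11)) - 27959/(-2758) = 15120/(-6325) - 27959*(-1/2758) = 15120*(-1/6325) + 27959/2758 = -3024/1265 + 27959/2758 = 27027943/3488870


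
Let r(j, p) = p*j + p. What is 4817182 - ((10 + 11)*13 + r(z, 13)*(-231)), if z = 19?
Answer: 4876969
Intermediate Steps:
r(j, p) = p + j*p (r(j, p) = j*p + p = p + j*p)
4817182 - ((10 + 11)*13 + r(z, 13)*(-231)) = 4817182 - ((10 + 11)*13 + (13*(1 + 19))*(-231)) = 4817182 - (21*13 + (13*20)*(-231)) = 4817182 - (273 + 260*(-231)) = 4817182 - (273 - 60060) = 4817182 - 1*(-59787) = 4817182 + 59787 = 4876969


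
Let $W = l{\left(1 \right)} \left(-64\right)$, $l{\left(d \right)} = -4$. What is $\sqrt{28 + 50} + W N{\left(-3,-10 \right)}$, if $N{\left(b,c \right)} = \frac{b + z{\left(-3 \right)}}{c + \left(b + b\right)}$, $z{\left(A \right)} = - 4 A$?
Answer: $-144 + \sqrt{78} \approx -135.17$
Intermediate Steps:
$N{\left(b,c \right)} = \frac{12 + b}{c + 2 b}$ ($N{\left(b,c \right)} = \frac{b - -12}{c + \left(b + b\right)} = \frac{b + 12}{c + 2 b} = \frac{12 + b}{c + 2 b}$)
$W = 256$ ($W = \left(-4\right) \left(-64\right) = 256$)
$\sqrt{28 + 50} + W N{\left(-3,-10 \right)} = \sqrt{28 + 50} + 256 \frac{12 - 3}{-10 + 2 \left(-3\right)} = \sqrt{78} + 256 \frac{1}{-10 - 6} \cdot 9 = \sqrt{78} + 256 \frac{1}{-16} \cdot 9 = \sqrt{78} + 256 \left(\left(- \frac{1}{16}\right) 9\right) = \sqrt{78} + 256 \left(- \frac{9}{16}\right) = \sqrt{78} - 144 = -144 + \sqrt{78}$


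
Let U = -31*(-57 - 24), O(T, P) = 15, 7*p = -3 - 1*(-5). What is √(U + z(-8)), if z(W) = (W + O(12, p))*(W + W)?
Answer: √2399 ≈ 48.980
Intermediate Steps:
p = 2/7 (p = (-3 - 1*(-5))/7 = (-3 + 5)/7 = (⅐)*2 = 2/7 ≈ 0.28571)
U = 2511 (U = -31*(-81) = 2511)
z(W) = 2*W*(15 + W) (z(W) = (W + 15)*(W + W) = (15 + W)*(2*W) = 2*W*(15 + W))
√(U + z(-8)) = √(2511 + 2*(-8)*(15 - 8)) = √(2511 + 2*(-8)*7) = √(2511 - 112) = √2399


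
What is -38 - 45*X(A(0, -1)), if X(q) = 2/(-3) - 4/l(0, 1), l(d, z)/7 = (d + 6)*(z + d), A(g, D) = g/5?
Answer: -26/7 ≈ -3.7143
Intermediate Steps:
A(g, D) = g/5 (A(g, D) = g*(⅕) = g/5)
l(d, z) = 7*(6 + d)*(d + z) (l(d, z) = 7*((d + 6)*(z + d)) = 7*((6 + d)*(d + z)) = 7*(6 + d)*(d + z))
X(q) = -16/21 (X(q) = 2/(-3) - 4/(7*0² + 42*0 + 42*1 + 7*0*1) = 2*(-⅓) - 4/(7*0 + 0 + 42 + 0) = -⅔ - 4/(0 + 0 + 42 + 0) = -⅔ - 4/42 = -⅔ - 4*1/42 = -⅔ - 2/21 = -16/21)
-38 - 45*X(A(0, -1)) = -38 - 45*(-16/21) = -38 + 240/7 = -26/7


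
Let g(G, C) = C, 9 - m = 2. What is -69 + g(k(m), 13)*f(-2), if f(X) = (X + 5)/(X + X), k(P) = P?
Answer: -315/4 ≈ -78.750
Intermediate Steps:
m = 7 (m = 9 - 1*2 = 9 - 2 = 7)
f(X) = (5 + X)/(2*X) (f(X) = (5 + X)/((2*X)) = (5 + X)*(1/(2*X)) = (5 + X)/(2*X))
-69 + g(k(m), 13)*f(-2) = -69 + 13*((½)*(5 - 2)/(-2)) = -69 + 13*((½)*(-½)*3) = -69 + 13*(-¾) = -69 - 39/4 = -315/4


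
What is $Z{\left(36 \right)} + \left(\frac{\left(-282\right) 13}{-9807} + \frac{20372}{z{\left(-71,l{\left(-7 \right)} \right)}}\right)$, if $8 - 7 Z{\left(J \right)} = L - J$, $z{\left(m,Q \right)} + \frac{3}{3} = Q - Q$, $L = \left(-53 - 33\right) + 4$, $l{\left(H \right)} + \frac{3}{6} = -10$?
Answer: $- \frac{66536004}{3269} \approx -20354.0$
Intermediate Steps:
$l{\left(H \right)} = - \frac{21}{2}$ ($l{\left(H \right)} = - \frac{1}{2} - 10 = - \frac{21}{2}$)
$L = -82$ ($L = -86 + 4 = -82$)
$z{\left(m,Q \right)} = -1$ ($z{\left(m,Q \right)} = -1 + \left(Q - Q\right) = -1 + 0 = -1$)
$Z{\left(J \right)} = \frac{90}{7} + \frac{J}{7}$ ($Z{\left(J \right)} = \frac{8}{7} - \frac{-82 - J}{7} = \frac{8}{7} + \left(\frac{82}{7} + \frac{J}{7}\right) = \frac{90}{7} + \frac{J}{7}$)
$Z{\left(36 \right)} + \left(\frac{\left(-282\right) 13}{-9807} + \frac{20372}{z{\left(-71,l{\left(-7 \right)} \right)}}\right) = \left(\frac{90}{7} + \frac{1}{7} \cdot 36\right) + \left(\frac{\left(-282\right) 13}{-9807} + \frac{20372}{-1}\right) = \left(\frac{90}{7} + \frac{36}{7}\right) + \left(\left(-3666\right) \left(- \frac{1}{9807}\right) + 20372 \left(-1\right)\right) = 18 + \left(\frac{1222}{3269} - 20372\right) = 18 - \frac{66594846}{3269} = - \frac{66536004}{3269}$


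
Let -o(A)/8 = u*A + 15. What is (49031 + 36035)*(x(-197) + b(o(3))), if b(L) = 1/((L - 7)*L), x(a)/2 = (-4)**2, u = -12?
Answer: 36813885221/13524 ≈ 2.7221e+6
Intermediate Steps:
x(a) = 32 (x(a) = 2*(-4)**2 = 2*16 = 32)
o(A) = -120 + 96*A (o(A) = -8*(-12*A + 15) = -8*(15 - 12*A) = -120 + 96*A)
b(L) = 1/(L*(-7 + L)) (b(L) = 1/((-7 + L)*L) = 1/(L*(-7 + L)))
(49031 + 36035)*(x(-197) + b(o(3))) = (49031 + 36035)*(32 + 1/((-120 + 96*3)*(-7 + (-120 + 96*3)))) = 85066*(32 + 1/((-120 + 288)*(-7 + (-120 + 288)))) = 85066*(32 + 1/(168*(-7 + 168))) = 85066*(32 + (1/168)/161) = 85066*(32 + (1/168)*(1/161)) = 85066*(32 + 1/27048) = 85066*(865537/27048) = 36813885221/13524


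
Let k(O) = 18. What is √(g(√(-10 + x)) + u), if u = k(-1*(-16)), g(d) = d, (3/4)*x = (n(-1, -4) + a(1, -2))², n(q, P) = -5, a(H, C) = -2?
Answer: √(162 + 3*√498)/3 ≈ 5.0437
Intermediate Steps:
x = 196/3 (x = 4*(-5 - 2)²/3 = (4/3)*(-7)² = (4/3)*49 = 196/3 ≈ 65.333)
u = 18
√(g(√(-10 + x)) + u) = √(√(-10 + 196/3) + 18) = √(√(166/3) + 18) = √(√498/3 + 18) = √(18 + √498/3)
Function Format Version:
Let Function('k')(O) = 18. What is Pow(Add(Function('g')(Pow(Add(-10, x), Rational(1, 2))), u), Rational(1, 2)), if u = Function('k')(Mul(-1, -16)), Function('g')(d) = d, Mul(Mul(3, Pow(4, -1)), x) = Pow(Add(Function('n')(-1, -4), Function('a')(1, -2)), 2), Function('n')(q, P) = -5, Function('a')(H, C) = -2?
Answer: Mul(Rational(1, 3), Pow(Add(162, Mul(3, Pow(498, Rational(1, 2)))), Rational(1, 2))) ≈ 5.0437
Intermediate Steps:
x = Rational(196, 3) (x = Mul(Rational(4, 3), Pow(Add(-5, -2), 2)) = Mul(Rational(4, 3), Pow(-7, 2)) = Mul(Rational(4, 3), 49) = Rational(196, 3) ≈ 65.333)
u = 18
Pow(Add(Function('g')(Pow(Add(-10, x), Rational(1, 2))), u), Rational(1, 2)) = Pow(Add(Pow(Add(-10, Rational(196, 3)), Rational(1, 2)), 18), Rational(1, 2)) = Pow(Add(Pow(Rational(166, 3), Rational(1, 2)), 18), Rational(1, 2)) = Pow(Add(Mul(Rational(1, 3), Pow(498, Rational(1, 2))), 18), Rational(1, 2)) = Pow(Add(18, Mul(Rational(1, 3), Pow(498, Rational(1, 2)))), Rational(1, 2))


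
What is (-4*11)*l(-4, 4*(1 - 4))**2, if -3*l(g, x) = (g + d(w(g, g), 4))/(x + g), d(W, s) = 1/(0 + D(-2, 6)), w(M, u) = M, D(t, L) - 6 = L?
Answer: -24299/82944 ≈ -0.29296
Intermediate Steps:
D(t, L) = 6 + L
d(W, s) = 1/12 (d(W, s) = 1/(0 + (6 + 6)) = 1/(0 + 12) = 1/12)
l(g, x) = -(1/12 + g)/(3*(g + x)) (l(g, x) = -(g + 1/12)/(3*(x + g)) = -(1/12 + g)/(3*(g + x)))
(-4*11)*l(-4, 4*(1 - 4))**2 = (-4*11)*((-1/36 - 1/3*(-4))/(-4 + 4*(1 - 4)))**2 = -44*(-1/36 + 4/3)**2/(-4 + 4*(-3))**2 = -44*2209/(1296*(-4 - 12)**2) = -44*((47/36)/(-16))**2 = -44*(-1/16*47/36)**2 = -44*(-47/576)**2 = -44*2209/331776 = -24299/82944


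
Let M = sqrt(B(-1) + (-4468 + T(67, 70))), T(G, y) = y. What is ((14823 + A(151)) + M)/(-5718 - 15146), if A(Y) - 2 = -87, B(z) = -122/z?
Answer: -7369/10432 - I*sqrt(1069)/10432 ≈ -0.70638 - 0.0031342*I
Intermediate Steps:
A(Y) = -85 (A(Y) = 2 - 87 = -85)
M = 2*I*sqrt(1069) (M = sqrt(-122/(-1) + (-4468 + 70)) = sqrt(-122*(-1) - 4398) = sqrt(122 - 4398) = sqrt(-4276) = 2*I*sqrt(1069) ≈ 65.391*I)
((14823 + A(151)) + M)/(-5718 - 15146) = ((14823 - 85) + 2*I*sqrt(1069))/(-5718 - 15146) = (14738 + 2*I*sqrt(1069))/(-20864) = (14738 + 2*I*sqrt(1069))*(-1/20864) = -7369/10432 - I*sqrt(1069)/10432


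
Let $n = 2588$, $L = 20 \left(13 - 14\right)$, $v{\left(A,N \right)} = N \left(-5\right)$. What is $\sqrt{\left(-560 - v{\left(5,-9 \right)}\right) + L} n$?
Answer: $64700 i \approx 64700.0 i$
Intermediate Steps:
$v{\left(A,N \right)} = - 5 N$
$L = -20$ ($L = 20 \left(-1\right) = -20$)
$\sqrt{\left(-560 - v{\left(5,-9 \right)}\right) + L} n = \sqrt{\left(-560 - \left(-5\right) \left(-9\right)\right) - 20} \cdot 2588 = \sqrt{\left(-560 - 45\right) - 20} \cdot 2588 = \sqrt{-605 - 20} \cdot 2588 = \sqrt{-625} \cdot 2588 = 25 i 2588 = 64700 i$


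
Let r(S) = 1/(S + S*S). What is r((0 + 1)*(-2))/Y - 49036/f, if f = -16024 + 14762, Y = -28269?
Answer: 1386198053/35675478 ≈ 38.856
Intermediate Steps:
f = -1262
r(S) = 1/(S + S²)
r((0 + 1)*(-2))/Y - 49036/f = (1/((((0 + 1)*(-2)))*(1 + (0 + 1)*(-2))))/(-28269) - 49036/(-1262) = (1/(((1*(-2)))*(1 + 1*(-2))))*(-1/28269) - 49036*(-1/1262) = (1/((-2)*(1 - 2)))*(-1/28269) + 24518/631 = -½/(-1)*(-1/28269) + 24518/631 = -½*(-1)*(-1/28269) + 24518/631 = (½)*(-1/28269) + 24518/631 = -1/56538 + 24518/631 = 1386198053/35675478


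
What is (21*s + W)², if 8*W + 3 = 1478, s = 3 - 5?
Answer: 1297321/64 ≈ 20271.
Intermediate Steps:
s = -2
W = 1475/8 (W = -3/8 + (⅛)*1478 = -3/8 + 739/4 = 1475/8 ≈ 184.38)
(21*s + W)² = (21*(-2) + 1475/8)² = (-42 + 1475/8)² = (1139/8)² = 1297321/64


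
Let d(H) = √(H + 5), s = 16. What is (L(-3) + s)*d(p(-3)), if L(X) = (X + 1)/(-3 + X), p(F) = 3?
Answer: 98*√2/3 ≈ 46.198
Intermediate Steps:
d(H) = √(5 + H)
L(X) = (1 + X)/(-3 + X)
(L(-3) + s)*d(p(-3)) = ((1 - 3)/(-3 - 3) + 16)*√(5 + 3) = (-2/(-6) + 16)*√8 = (-⅙*(-2) + 16)*(2*√2) = (⅓ + 16)*(2*√2) = 49*(2*√2)/3 = 98*√2/3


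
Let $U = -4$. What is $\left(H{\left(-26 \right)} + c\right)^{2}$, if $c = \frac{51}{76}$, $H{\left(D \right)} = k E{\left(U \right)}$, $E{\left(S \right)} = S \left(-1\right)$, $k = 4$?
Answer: $\frac{1605289}{5776} \approx 277.92$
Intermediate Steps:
$E{\left(S \right)} = - S$
$H{\left(D \right)} = 16$ ($H{\left(D \right)} = 4 \left(\left(-1\right) \left(-4\right)\right) = 4 \cdot 4 = 16$)
$c = \frac{51}{76}$ ($c = 51 \cdot \frac{1}{76} = \frac{51}{76} \approx 0.67105$)
$\left(H{\left(-26 \right)} + c\right)^{2} = \left(16 + \frac{51}{76}\right)^{2} = \left(\frac{1267}{76}\right)^{2} = \frac{1605289}{5776}$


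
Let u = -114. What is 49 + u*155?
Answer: -17621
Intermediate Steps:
49 + u*155 = 49 - 114*155 = 49 - 17670 = -17621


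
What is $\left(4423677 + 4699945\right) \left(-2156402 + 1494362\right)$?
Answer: $-6040202708880$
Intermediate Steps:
$\left(4423677 + 4699945\right) \left(-2156402 + 1494362\right) = 9123622 \left(-662040\right) = -6040202708880$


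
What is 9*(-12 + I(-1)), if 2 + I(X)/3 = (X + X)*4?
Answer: -378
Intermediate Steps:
I(X) = -6 + 24*X (I(X) = -6 + 3*((X + X)*4) = -6 + 3*((2*X)*4) = -6 + 3*(8*X) = -6 + 24*X)
9*(-12 + I(-1)) = 9*(-12 + (-6 + 24*(-1))) = 9*(-12 + (-6 - 24)) = 9*(-12 - 30) = 9*(-42) = -378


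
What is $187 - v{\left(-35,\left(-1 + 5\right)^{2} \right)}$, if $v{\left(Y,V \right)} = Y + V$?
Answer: $206$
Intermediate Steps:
$v{\left(Y,V \right)} = V + Y$
$187 - v{\left(-35,\left(-1 + 5\right)^{2} \right)} = 187 - \left(\left(-1 + 5\right)^{2} - 35\right) = 187 - \left(4^{2} - 35\right) = 187 - \left(16 - 35\right) = 187 - -19 = 187 + 19 = 206$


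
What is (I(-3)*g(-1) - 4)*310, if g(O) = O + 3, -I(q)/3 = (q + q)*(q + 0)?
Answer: -34720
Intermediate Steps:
I(q) = -6*q² (I(q) = -3*(q + q)*(q + 0) = -3*2*q*q = -6*q²)
g(O) = 3 + O
(I(-3)*g(-1) - 4)*310 = ((-6*(-3)²)*(3 - 1) - 4)*310 = (-6*9*2 - 4)*310 = (-54*2 - 4)*310 = (-108 - 4)*310 = -112*310 = -34720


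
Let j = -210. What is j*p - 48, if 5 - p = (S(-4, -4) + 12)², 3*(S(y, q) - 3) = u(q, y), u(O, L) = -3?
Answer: 40062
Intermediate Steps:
S(y, q) = 2 (S(y, q) = 3 + (⅓)*(-3) = 3 - 1 = 2)
p = -191 (p = 5 - (2 + 12)² = 5 - 1*14² = 5 - 1*196 = 5 - 196 = -191)
j*p - 48 = -210*(-191) - 48 = 40110 - 48 = 40062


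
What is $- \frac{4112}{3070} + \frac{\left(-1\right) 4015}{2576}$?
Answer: $- \frac{11459281}{3954160} \approx -2.898$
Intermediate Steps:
$- \frac{4112}{3070} + \frac{\left(-1\right) 4015}{2576} = \left(-4112\right) \frac{1}{3070} - \frac{4015}{2576} = - \frac{2056}{1535} - \frac{4015}{2576} = - \frac{11459281}{3954160}$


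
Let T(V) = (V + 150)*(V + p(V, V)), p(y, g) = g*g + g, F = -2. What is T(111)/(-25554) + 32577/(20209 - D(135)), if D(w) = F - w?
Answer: -1827074875/14442269 ≈ -126.51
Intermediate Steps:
D(w) = -2 - w
p(y, g) = g + g**2 (p(y, g) = g**2 + g = g + g**2)
T(V) = (150 + V)*(V + V*(1 + V)) (T(V) = (V + 150)*(V + V*(1 + V)) = (150 + V)*(V + V*(1 + V)))
T(111)/(-25554) + 32577/(20209 - D(135)) = (111*(300 + 111**2 + 152*111))/(-25554) + 32577/(20209 - (-2 - 1*135)) = (111*(300 + 12321 + 16872))*(-1/25554) + 32577/(20209 - (-2 - 135)) = (111*29493)*(-1/25554) + 32577/(20209 - 1*(-137)) = 3273723*(-1/25554) + 32577/(20209 + 137) = -1091241/8518 + 32577/20346 = -1091241/8518 + 32577*(1/20346) = -1091241/8518 + 10859/6782 = -1827074875/14442269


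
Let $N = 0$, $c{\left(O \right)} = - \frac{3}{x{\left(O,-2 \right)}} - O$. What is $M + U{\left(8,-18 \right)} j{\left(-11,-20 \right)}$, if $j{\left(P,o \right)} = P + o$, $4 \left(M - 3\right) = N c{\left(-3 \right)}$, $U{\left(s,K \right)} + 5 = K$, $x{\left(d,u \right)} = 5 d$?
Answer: $716$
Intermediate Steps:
$c{\left(O \right)} = - O - \frac{3}{5 O}$ ($c{\left(O \right)} = - \frac{3}{5 O} - O = - O - \frac{3}{5 O}$)
$U{\left(s,K \right)} = -5 + K$
$M = 3$ ($M = 3 + \frac{0 \left(\left(-1\right) \left(-3\right) - \frac{3}{5 \left(-3\right)}\right)}{4} = 3 + \frac{0 \left(3 - - \frac{1}{5}\right)}{4} = 3 + \frac{0 \left(3 + \frac{1}{5}\right)}{4} = 3 + \frac{0 \cdot \frac{16}{5}}{4} = 3 + \frac{1}{4} \cdot 0 = 3 + 0 = 3$)
$M + U{\left(8,-18 \right)} j{\left(-11,-20 \right)} = 3 + \left(-5 - 18\right) \left(-11 - 20\right) = 3 - -713 = 3 + 713 = 716$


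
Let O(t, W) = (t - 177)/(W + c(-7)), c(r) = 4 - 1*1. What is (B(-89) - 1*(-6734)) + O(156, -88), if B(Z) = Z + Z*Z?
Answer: 1238131/85 ≈ 14566.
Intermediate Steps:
c(r) = 3 (c(r) = 4 - 1 = 3)
B(Z) = Z + Z²
O(t, W) = (-177 + t)/(3 + W) (O(t, W) = (t - 177)/(W + 3) = (-177 + t)/(3 + W))
(B(-89) - 1*(-6734)) + O(156, -88) = (-89*(1 - 89) - 1*(-6734)) + (-177 + 156)/(3 - 88) = (-89*(-88) + 6734) - 21/(-85) = (7832 + 6734) - 1/85*(-21) = 14566 + 21/85 = 1238131/85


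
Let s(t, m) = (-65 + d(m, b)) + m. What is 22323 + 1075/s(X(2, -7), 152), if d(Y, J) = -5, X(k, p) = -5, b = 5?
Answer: 1831561/82 ≈ 22336.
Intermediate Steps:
s(t, m) = -70 + m (s(t, m) = (-65 - 5) + m = -70 + m)
22323 + 1075/s(X(2, -7), 152) = 22323 + 1075/(-70 + 152) = 22323 + 1075/82 = 1831561/82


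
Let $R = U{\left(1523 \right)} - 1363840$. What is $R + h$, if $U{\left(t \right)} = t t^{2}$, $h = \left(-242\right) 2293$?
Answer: $3530723921$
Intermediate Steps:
$h = -554906$
$U{\left(t \right)} = t^{3}$
$R = 3531278827$ ($R = 1523^{3} - 1363840 = 3532642667 - 1363840 = 3531278827$)
$R + h = 3531278827 - 554906 = 3530723921$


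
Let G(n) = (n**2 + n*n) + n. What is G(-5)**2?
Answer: 2025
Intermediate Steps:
G(n) = n + 2*n**2 (G(n) = (n**2 + n**2) + n = 2*n**2 + n = n + 2*n**2)
G(-5)**2 = (-5*(1 + 2*(-5)))**2 = (-5*(1 - 10))**2 = (-5*(-9))**2 = 45**2 = 2025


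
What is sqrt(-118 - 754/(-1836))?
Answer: 7*I*sqrt(224706)/306 ≈ 10.844*I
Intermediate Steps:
sqrt(-118 - 754/(-1836)) = sqrt(-118 - 754*(-1/1836)) = sqrt(-118 + 377/918) = sqrt(-107947/918) = 7*I*sqrt(224706)/306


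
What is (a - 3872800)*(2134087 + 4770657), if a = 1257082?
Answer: -18060863166192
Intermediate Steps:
(a - 3872800)*(2134087 + 4770657) = (1257082 - 3872800)*(2134087 + 4770657) = -2615718*6904744 = -18060863166192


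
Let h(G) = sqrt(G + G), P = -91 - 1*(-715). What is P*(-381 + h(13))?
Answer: -237744 + 624*sqrt(26) ≈ -2.3456e+5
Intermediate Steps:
P = 624 (P = -91 + 715 = 624)
h(G) = sqrt(2)*sqrt(G) (h(G) = sqrt(2*G) = sqrt(2)*sqrt(G))
P*(-381 + h(13)) = 624*(-381 + sqrt(2)*sqrt(13)) = 624*(-381 + sqrt(26)) = -237744 + 624*sqrt(26)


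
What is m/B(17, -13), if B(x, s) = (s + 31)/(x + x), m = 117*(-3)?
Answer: -663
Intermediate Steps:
m = -351
B(x, s) = (31 + s)/(2*x) (B(x, s) = (31 + s)/((2*x)) = (31 + s)*(1/(2*x)) = (31 + s)/(2*x))
m/B(17, -13) = -351*34/(31 - 13) = -351/((½)*(1/17)*18) = -351/9/17 = -351*17/9 = -663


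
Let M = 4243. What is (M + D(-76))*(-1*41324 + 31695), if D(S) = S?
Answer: -40124043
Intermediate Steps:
(M + D(-76))*(-1*41324 + 31695) = (4243 - 76)*(-1*41324 + 31695) = 4167*(-41324 + 31695) = 4167*(-9629) = -40124043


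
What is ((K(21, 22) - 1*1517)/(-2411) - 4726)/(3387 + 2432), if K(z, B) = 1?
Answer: -11392870/14029609 ≈ -0.81206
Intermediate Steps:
((K(21, 22) - 1*1517)/(-2411) - 4726)/(3387 + 2432) = ((1 - 1*1517)/(-2411) - 4726)/(3387 + 2432) = ((1 - 1517)*(-1/2411) - 4726)/5819 = (-1516*(-1/2411) - 4726)*(1/5819) = (1516/2411 - 4726)*(1/5819) = -11392870/2411*1/5819 = -11392870/14029609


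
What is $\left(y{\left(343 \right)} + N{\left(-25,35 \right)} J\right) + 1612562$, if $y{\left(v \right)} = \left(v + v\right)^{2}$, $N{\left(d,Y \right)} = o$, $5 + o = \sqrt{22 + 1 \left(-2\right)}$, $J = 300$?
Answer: $2081658 + 600 \sqrt{5} \approx 2.083 \cdot 10^{6}$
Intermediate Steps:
$o = -5 + 2 \sqrt{5}$ ($o = -5 + \sqrt{22 + 1 \left(-2\right)} = -5 + \sqrt{22 - 2} = -5 + \sqrt{20} = -5 + 2 \sqrt{5} \approx -0.52786$)
$N{\left(d,Y \right)} = -5 + 2 \sqrt{5}$
$y{\left(v \right)} = 4 v^{2}$ ($y{\left(v \right)} = \left(2 v\right)^{2} = 4 v^{2}$)
$\left(y{\left(343 \right)} + N{\left(-25,35 \right)} J\right) + 1612562 = \left(4 \cdot 343^{2} + \left(-5 + 2 \sqrt{5}\right) 300\right) + 1612562 = \left(4 \cdot 117649 - \left(1500 - 600 \sqrt{5}\right)\right) + 1612562 = \left(470596 - \left(1500 - 600 \sqrt{5}\right)\right) + 1612562 = \left(469096 + 600 \sqrt{5}\right) + 1612562 = 2081658 + 600 \sqrt{5}$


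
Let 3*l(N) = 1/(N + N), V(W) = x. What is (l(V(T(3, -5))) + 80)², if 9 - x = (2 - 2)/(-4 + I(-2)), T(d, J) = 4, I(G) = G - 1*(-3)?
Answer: 18671041/2916 ≈ 6403.0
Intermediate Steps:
I(G) = 3 + G (I(G) = G + 3 = 3 + G)
x = 9 (x = 9 - (2 - 2)/(-4 + (3 - 2)) = 9 - 0/(-4 + 1) = 9 - 0/(-3) = 9 - 0*(-1)/3 = 9 - 1*0 = 9 + 0 = 9)
V(W) = 9
l(N) = 1/(6*N) (l(N) = 1/(3*(N + N)) = 1/(3*((2*N))) = (1/(2*N))/3 = 1/(6*N))
(l(V(T(3, -5))) + 80)² = ((⅙)/9 + 80)² = ((⅙)*(⅑) + 80)² = (1/54 + 80)² = (4321/54)² = 18671041/2916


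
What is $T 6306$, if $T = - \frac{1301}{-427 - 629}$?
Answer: $\frac{1367351}{176} \approx 7769.0$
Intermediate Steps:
$T = \frac{1301}{1056}$ ($T = - \frac{1301}{-1056} = \left(-1301\right) \left(- \frac{1}{1056}\right) = \frac{1301}{1056} \approx 1.232$)
$T 6306 = \frac{1301}{1056} \cdot 6306 = \frac{1367351}{176}$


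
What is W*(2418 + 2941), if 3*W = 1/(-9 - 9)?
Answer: -5359/54 ≈ -99.241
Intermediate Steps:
W = -1/54 (W = 1/(3*(-9 - 9)) = (⅓)/(-18) = (⅓)*(-1/18) = -1/54 ≈ -0.018519)
W*(2418 + 2941) = -(2418 + 2941)/54 = -1/54*5359 = -5359/54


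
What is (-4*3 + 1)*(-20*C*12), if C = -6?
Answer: -15840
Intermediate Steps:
(-4*3 + 1)*(-20*C*12) = (-4*3 + 1)*(-20*(-6)*12) = (-12 + 1)*(120*12) = -11*1440 = -15840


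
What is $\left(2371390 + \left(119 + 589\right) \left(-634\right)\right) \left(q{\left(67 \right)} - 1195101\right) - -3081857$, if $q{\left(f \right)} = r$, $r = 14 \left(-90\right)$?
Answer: $-2300022475141$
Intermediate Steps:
$r = -1260$
$q{\left(f \right)} = -1260$
$\left(2371390 + \left(119 + 589\right) \left(-634\right)\right) \left(q{\left(67 \right)} - 1195101\right) - -3081857 = \left(2371390 + \left(119 + 589\right) \left(-634\right)\right) \left(-1260 - 1195101\right) - -3081857 = \left(2371390 + 708 \left(-634\right)\right) \left(-1196361\right) + 3081857 = \left(2371390 - 448872\right) \left(-1196361\right) + 3081857 = 1922518 \left(-1196361\right) + 3081857 = -2300025556998 + 3081857 = -2300022475141$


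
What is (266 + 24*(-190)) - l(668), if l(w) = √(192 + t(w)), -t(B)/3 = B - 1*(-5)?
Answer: -4294 - 3*I*√203 ≈ -4294.0 - 42.743*I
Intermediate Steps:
t(B) = -15 - 3*B (t(B) = -3*(B - 1*(-5)) = -3*(B + 5) = -3*(5 + B) = -15 - 3*B)
l(w) = √(177 - 3*w) (l(w) = √(192 + (-15 - 3*w)) = √(177 - 3*w))
(266 + 24*(-190)) - l(668) = (266 + 24*(-190)) - √(177 - 3*668) = (266 - 4560) - √(177 - 2004) = -4294 - √(-1827) = -4294 - 3*I*√203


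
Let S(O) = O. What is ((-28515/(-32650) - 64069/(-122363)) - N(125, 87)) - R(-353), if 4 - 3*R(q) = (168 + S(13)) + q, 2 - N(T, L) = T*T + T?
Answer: 37612111016797/2397091170 ≈ 15691.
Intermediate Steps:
N(T, L) = 2 - T - T² (N(T, L) = 2 - (T*T + T) = 2 - (T² + T) = 2 - (T + T²) = 2 + (-T - T²) = 2 - T - T²)
R(q) = -59 - q/3 (R(q) = 4/3 - ((168 + 13) + q)/3 = 4/3 - (181 + q)/3 = 4/3 + (-181/3 - q/3) = -59 - q/3)
((-28515/(-32650) - 64069/(-122363)) - N(125, 87)) - R(-353) = ((-28515/(-32650) - 64069/(-122363)) - (2 - 1*125 - 1*125²)) - (-59 - ⅓*(-353)) = ((-28515*(-1/32650) - 64069*(-1/122363)) - (2 - 125 - 1*15625)) - (-59 + 353/3) = ((5703/6530 + 64069/122363) - (2 - 125 - 15625)) - 1*176/3 = (1116206759/799030390 - 1*(-15748)) - 176/3 = (1116206759/799030390 + 15748) - 176/3 = 12584246788479/799030390 - 176/3 = 37612111016797/2397091170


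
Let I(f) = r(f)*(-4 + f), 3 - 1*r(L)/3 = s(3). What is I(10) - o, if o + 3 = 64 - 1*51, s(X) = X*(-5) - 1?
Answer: 332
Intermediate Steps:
s(X) = -1 - 5*X (s(X) = -5*X - 1 = -1 - 5*X)
r(L) = 57 (r(L) = 9 - 3*(-1 - 5*3) = 9 - 3*(-1 - 15) = 9 - 3*(-16) = 9 + 48 = 57)
I(f) = -228 + 57*f (I(f) = 57*(-4 + f) = -228 + 57*f)
o = 10 (o = -3 + (64 - 1*51) = -3 + (64 - 51) = -3 + 13 = 10)
I(10) - o = (-228 + 57*10) - 1*10 = (-228 + 570) - 10 = 342 - 10 = 332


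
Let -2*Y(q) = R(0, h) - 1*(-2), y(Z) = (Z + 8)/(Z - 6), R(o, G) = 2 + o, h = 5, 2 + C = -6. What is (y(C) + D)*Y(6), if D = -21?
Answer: 42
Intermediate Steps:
C = -8 (C = -2 - 6 = -8)
y(Z) = (8 + Z)/(-6 + Z)
Y(q) = -2 (Y(q) = -((2 + 0) - 1*(-2))/2 = -(2 + 2)/2 = -½*4 = -2)
(y(C) + D)*Y(6) = ((8 - 8)/(-6 - 8) - 21)*(-2) = (0/(-14) - 21)*(-2) = (-1/14*0 - 21)*(-2) = (0 - 21)*(-2) = -21*(-2) = 42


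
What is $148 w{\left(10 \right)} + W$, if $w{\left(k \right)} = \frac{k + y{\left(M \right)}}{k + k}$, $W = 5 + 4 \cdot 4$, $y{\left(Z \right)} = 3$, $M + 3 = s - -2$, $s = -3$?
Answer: $\frac{586}{5} \approx 117.2$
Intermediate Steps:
$M = -4$ ($M = -3 - 1 = -4$)
$W = 21$ ($W = 5 + 16 = 21$)
$w{\left(k \right)} = \frac{3 + k}{2 k}$ ($w{\left(k \right)} = \frac{k + 3}{k + k} = \frac{3 + k}{2 k}$)
$148 w{\left(10 \right)} + W = 148 \frac{3 + 10}{2 \cdot 10} + 21 = 148 \cdot \frac{1}{2} \cdot \frac{1}{10} \cdot 13 + 21 = 148 \cdot \frac{13}{20} + 21 = \frac{481}{5} + 21 = \frac{586}{5}$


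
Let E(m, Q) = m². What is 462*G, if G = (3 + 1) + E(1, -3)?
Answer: 2310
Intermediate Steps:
G = 5 (G = (3 + 1) + 1² = 4 + 1 = 5)
462*G = 462*5 = 2310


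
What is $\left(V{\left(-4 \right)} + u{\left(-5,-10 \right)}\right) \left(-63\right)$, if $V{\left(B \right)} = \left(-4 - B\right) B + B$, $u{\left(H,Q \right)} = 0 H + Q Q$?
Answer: $-6048$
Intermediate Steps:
$u{\left(H,Q \right)} = Q^{2}$ ($u{\left(H,Q \right)} = 0 + Q^{2} = Q^{2}$)
$V{\left(B \right)} = B + B \left(-4 - B\right)$ ($V{\left(B \right)} = B \left(-4 - B\right) + B = B + B \left(-4 - B\right)$)
$\left(V{\left(-4 \right)} + u{\left(-5,-10 \right)}\right) \left(-63\right) = \left(\left(-1\right) \left(-4\right) \left(3 - 4\right) + \left(-10\right)^{2}\right) \left(-63\right) = \left(\left(-1\right) \left(-4\right) \left(-1\right) + 100\right) \left(-63\right) = \left(-4 + 100\right) \left(-63\right) = 96 \left(-63\right) = -6048$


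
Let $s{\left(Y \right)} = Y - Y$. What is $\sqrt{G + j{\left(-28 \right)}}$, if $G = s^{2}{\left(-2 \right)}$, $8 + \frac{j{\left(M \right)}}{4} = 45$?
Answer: $2 \sqrt{37} \approx 12.166$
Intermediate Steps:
$j{\left(M \right)} = 148$ ($j{\left(M \right)} = -32 + 4 \cdot 45 = -32 + 180 = 148$)
$s{\left(Y \right)} = 0$
$G = 0$ ($G = 0^{2} = 0$)
$\sqrt{G + j{\left(-28 \right)}} = \sqrt{0 + 148} = \sqrt{148} = 2 \sqrt{37}$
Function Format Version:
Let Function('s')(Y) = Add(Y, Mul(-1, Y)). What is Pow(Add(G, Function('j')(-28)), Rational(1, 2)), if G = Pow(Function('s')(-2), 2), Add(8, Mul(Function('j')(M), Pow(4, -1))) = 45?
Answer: Mul(2, Pow(37, Rational(1, 2))) ≈ 12.166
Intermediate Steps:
Function('j')(M) = 148 (Function('j')(M) = Add(-32, Mul(4, 45)) = Add(-32, 180) = 148)
Function('s')(Y) = 0
G = 0 (G = Pow(0, 2) = 0)
Pow(Add(G, Function('j')(-28)), Rational(1, 2)) = Pow(Add(0, 148), Rational(1, 2)) = Pow(148, Rational(1, 2)) = Mul(2, Pow(37, Rational(1, 2)))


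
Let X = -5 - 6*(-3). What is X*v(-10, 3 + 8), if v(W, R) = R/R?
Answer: 13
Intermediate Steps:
v(W, R) = 1
X = 13 (X = -5 + 18 = 13)
X*v(-10, 3 + 8) = 13*1 = 13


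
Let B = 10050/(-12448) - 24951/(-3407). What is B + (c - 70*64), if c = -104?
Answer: -97066315263/21205168 ≈ -4577.5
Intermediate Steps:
B = 138174849/21205168 (B = 10050*(-1/12448) - 24951*(-1/3407) = -5025/6224 + 24951/3407 = 138174849/21205168 ≈ 6.5161)
B + (c - 70*64) = 138174849/21205168 + (-104 - 70*64) = 138174849/21205168 + (-104 - 4480) = 138174849/21205168 - 4584 = -97066315263/21205168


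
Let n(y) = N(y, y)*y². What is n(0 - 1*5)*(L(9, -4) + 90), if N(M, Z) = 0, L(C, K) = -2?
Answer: 0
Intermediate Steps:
n(y) = 0 (n(y) = 0*y² = 0)
n(0 - 1*5)*(L(9, -4) + 90) = 0*(-2 + 90) = 0*88 = 0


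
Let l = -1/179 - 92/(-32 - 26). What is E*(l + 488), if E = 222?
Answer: 564193686/5191 ≈ 1.0869e+5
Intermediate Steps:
l = 8205/5191 (l = -1*1/179 - 92/(-58) = -1/179 - 92*(-1/58) = -1/179 + 46/29 = 8205/5191 ≈ 1.5806)
E*(l + 488) = 222*(8205/5191 + 488) = 222*(2541413/5191) = 564193686/5191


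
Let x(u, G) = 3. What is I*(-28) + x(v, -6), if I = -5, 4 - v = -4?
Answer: 143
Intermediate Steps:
v = 8 (v = 4 - 1*(-4) = 4 + 4 = 8)
I*(-28) + x(v, -6) = -5*(-28) + 3 = 140 + 3 = 143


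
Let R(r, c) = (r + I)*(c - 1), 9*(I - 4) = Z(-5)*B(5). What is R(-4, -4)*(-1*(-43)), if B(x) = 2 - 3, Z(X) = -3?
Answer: -215/3 ≈ -71.667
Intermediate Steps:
B(x) = -1
I = 13/3 (I = 4 + (-3*(-1))/9 = 4 + (⅑)*3 = 4 + ⅓ = 13/3 ≈ 4.3333)
R(r, c) = (-1 + c)*(13/3 + r) (R(r, c) = (r + 13/3)*(c - 1) = (13/3 + r)*(-1 + c) = (-1 + c)*(13/3 + r))
R(-4, -4)*(-1*(-43)) = (-13/3 - 1*(-4) + (13/3)*(-4) - 4*(-4))*(-1*(-43)) = (-13/3 + 4 - 52/3 + 16)*43 = -5/3*43 = -215/3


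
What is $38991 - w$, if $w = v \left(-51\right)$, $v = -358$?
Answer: $20733$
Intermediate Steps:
$w = 18258$ ($w = \left(-358\right) \left(-51\right) = 18258$)
$38991 - w = 38991 - 18258 = 20733$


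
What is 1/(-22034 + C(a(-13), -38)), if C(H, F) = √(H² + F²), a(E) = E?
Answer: -22034/485495543 - √1613/485495543 ≈ -4.5467e-5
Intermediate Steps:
C(H, F) = √(F² + H²)
1/(-22034 + C(a(-13), -38)) = 1/(-22034 + √((-38)² + (-13)²)) = 1/(-22034 + √(1444 + 169)) = 1/(-22034 + √1613)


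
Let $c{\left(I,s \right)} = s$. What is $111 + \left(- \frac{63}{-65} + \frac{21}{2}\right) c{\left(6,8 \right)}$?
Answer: $\frac{13179}{65} \approx 202.75$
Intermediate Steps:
$111 + \left(- \frac{63}{-65} + \frac{21}{2}\right) c{\left(6,8 \right)} = 111 + \left(- \frac{63}{-65} + \frac{21}{2}\right) 8 = 111 + \left(\left(-63\right) \left(- \frac{1}{65}\right) + 21 \cdot \frac{1}{2}\right) 8 = 111 + \left(\frac{63}{65} + \frac{21}{2}\right) 8 = 111 + \frac{1491}{130} \cdot 8 = 111 + \frac{5964}{65} = \frac{13179}{65}$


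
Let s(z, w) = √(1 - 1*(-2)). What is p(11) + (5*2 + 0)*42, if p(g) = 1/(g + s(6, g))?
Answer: 49571/118 - √3/118 ≈ 420.08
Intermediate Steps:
s(z, w) = √3 (s(z, w) = √(1 + 2) = √3)
p(g) = 1/(g + √3)
p(11) + (5*2 + 0)*42 = 1/(11 + √3) + (5*2 + 0)*42 = 1/(11 + √3) + (10 + 0)*42 = 1/(11 + √3) + 10*42 = 1/(11 + √3) + 420 = 420 + 1/(11 + √3)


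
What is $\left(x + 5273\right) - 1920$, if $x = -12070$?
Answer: $-8717$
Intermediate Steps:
$\left(x + 5273\right) - 1920 = \left(-12070 + 5273\right) - 1920 = -6797 - 1920 = -8717$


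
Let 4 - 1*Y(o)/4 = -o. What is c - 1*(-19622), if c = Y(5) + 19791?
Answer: 39449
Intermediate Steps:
Y(o) = 16 + 4*o (Y(o) = 16 - (-4)*o = 16 + 4*o)
c = 19827 (c = (16 + 4*5) + 19791 = (16 + 20) + 19791 = 36 + 19791 = 19827)
c - 1*(-19622) = 19827 - 1*(-19622) = 19827 + 19622 = 39449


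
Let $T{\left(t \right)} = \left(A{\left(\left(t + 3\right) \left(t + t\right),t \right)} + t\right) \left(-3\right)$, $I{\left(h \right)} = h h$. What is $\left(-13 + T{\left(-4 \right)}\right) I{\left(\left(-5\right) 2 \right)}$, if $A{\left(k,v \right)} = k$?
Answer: $-2500$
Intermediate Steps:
$I{\left(h \right)} = h^{2}$
$T{\left(t \right)} = - 3 t - 6 t \left(3 + t\right)$ ($T{\left(t \right)} = \left(\left(t + 3\right) \left(t + t\right) + t\right) \left(-3\right) = \left(\left(3 + t\right) 2 t + t\right) \left(-3\right) = \left(2 t \left(3 + t\right) + t\right) \left(-3\right) = \left(t + 2 t \left(3 + t\right)\right) \left(-3\right) = - 3 t - 6 t \left(3 + t\right)$)
$\left(-13 + T{\left(-4 \right)}\right) I{\left(\left(-5\right) 2 \right)} = \left(-13 + 3 \left(-4\right) \left(-7 - -8\right)\right) \left(\left(-5\right) 2\right)^{2} = \left(-13 + 3 \left(-4\right) \left(-7 + 8\right)\right) \left(-10\right)^{2} = \left(-13 + 3 \left(-4\right) 1\right) 100 = \left(-13 - 12\right) 100 = \left(-25\right) 100 = -2500$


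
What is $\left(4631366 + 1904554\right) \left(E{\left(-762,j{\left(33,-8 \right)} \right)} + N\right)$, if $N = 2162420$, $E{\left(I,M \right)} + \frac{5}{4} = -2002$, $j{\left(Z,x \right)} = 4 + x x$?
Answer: $14120311044660$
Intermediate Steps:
$j{\left(Z,x \right)} = 4 + x^{2}$
$E{\left(I,M \right)} = - \frac{8013}{4}$ ($E{\left(I,M \right)} = - \frac{5}{4} - 2002 = - \frac{8013}{4}$)
$\left(4631366 + 1904554\right) \left(E{\left(-762,j{\left(33,-8 \right)} \right)} + N\right) = \left(4631366 + 1904554\right) \left(- \frac{8013}{4} + 2162420\right) = 6535920 \cdot \frac{8641667}{4} = 14120311044660$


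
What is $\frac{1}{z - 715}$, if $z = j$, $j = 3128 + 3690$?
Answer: $\frac{1}{6103} \approx 0.00016385$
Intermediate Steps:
$j = 6818$
$z = 6818$
$\frac{1}{z - 715} = \frac{1}{6818 - 715} = \frac{1}{6103}$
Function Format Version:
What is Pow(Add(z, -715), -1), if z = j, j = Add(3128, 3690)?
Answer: Rational(1, 6103) ≈ 0.00016385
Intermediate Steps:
j = 6818
z = 6818
Pow(Add(z, -715), -1) = Pow(Add(6818, -715), -1) = Pow(6103, -1) = Rational(1, 6103)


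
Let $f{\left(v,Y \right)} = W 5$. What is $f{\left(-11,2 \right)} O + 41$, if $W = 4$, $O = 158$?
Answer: $3201$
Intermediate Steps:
$f{\left(v,Y \right)} = 20$ ($f{\left(v,Y \right)} = 4 \cdot 5 = 20$)
$f{\left(-11,2 \right)} O + 41 = 20 \cdot 158 + 41 = 3160 + 41 = 3201$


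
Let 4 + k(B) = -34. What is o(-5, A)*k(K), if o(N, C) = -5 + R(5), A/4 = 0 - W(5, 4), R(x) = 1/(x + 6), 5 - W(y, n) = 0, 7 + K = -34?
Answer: 2052/11 ≈ 186.55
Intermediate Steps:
K = -41 (K = -7 - 34 = -41)
W(y, n) = 5 (W(y, n) = 5 - 1*0 = 5 + 0 = 5)
k(B) = -38 (k(B) = -4 - 34 = -38)
R(x) = 1/(6 + x)
A = -20 (A = 4*(0 - 1*5) = 4*(0 - 5) = 4*(-5) = -20)
o(N, C) = -54/11 (o(N, C) = -5 + 1/(6 + 5) = -5 + 1/11 = -54/11)
o(-5, A)*k(K) = -54/11*(-38) = 2052/11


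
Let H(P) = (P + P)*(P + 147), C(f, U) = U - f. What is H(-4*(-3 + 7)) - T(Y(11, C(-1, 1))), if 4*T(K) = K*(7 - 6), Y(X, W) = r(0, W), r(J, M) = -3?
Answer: -16765/4 ≈ -4191.3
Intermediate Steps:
Y(X, W) = -3
H(P) = 2*P*(147 + P) (H(P) = (2*P)*(147 + P) = 2*P*(147 + P))
T(K) = K/4 (T(K) = (K*(7 - 6))/4 = (K*1)/4 = K/4)
H(-4*(-3 + 7)) - T(Y(11, C(-1, 1))) = 2*(-4*(-3 + 7))*(147 - 4*(-3 + 7)) - (-3)/4 = 2*(-4*4)*(147 - 4*4) - 1*(-¾) = 2*(-16)*(147 - 16) + ¾ = 2*(-16)*131 + ¾ = -4192 + ¾ = -16765/4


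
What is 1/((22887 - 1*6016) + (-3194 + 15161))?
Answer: 1/28838 ≈ 3.4676e-5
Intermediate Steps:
1/((22887 - 1*6016) + (-3194 + 15161)) = 1/((22887 - 6016) + 11967) = 1/(16871 + 11967) = 1/28838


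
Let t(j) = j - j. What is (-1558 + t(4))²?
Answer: 2427364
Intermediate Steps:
t(j) = 0
(-1558 + t(4))² = (-1558 + 0)² = (-1558)² = 2427364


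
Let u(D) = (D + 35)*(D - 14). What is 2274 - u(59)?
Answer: -1956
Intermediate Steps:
u(D) = (-14 + D)*(35 + D) (u(D) = (35 + D)*(-14 + D) = (-14 + D)*(35 + D))
2274 - u(59) = 2274 - (-490 + 59**2 + 21*59) = 2274 - (-490 + 3481 + 1239) = 2274 - 1*4230 = 2274 - 4230 = -1956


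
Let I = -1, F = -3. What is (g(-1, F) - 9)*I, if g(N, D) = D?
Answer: 12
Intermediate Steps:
(g(-1, F) - 9)*I = (-3 - 9)*(-1) = -12*(-1) = 12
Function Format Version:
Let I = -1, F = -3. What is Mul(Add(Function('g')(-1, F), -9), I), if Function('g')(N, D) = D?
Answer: 12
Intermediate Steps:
Mul(Add(Function('g')(-1, F), -9), I) = Mul(Add(-3, -9), -1) = Mul(-12, -1) = 12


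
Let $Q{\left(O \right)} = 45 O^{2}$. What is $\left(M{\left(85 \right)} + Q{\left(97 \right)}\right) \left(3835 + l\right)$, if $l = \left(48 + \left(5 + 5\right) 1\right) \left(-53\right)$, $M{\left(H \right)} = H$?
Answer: $322275890$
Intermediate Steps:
$l = -3074$ ($l = \left(48 + 10 \cdot 1\right) \left(-53\right) = \left(48 + 10\right) \left(-53\right) = 58 \left(-53\right) = -3074$)
$\left(M{\left(85 \right)} + Q{\left(97 \right)}\right) \left(3835 + l\right) = \left(85 + 45 \cdot 97^{2}\right) \left(3835 - 3074\right) = \left(85 + 45 \cdot 9409\right) 761 = \left(85 + 423405\right) 761 = 423490 \cdot 761 = 322275890$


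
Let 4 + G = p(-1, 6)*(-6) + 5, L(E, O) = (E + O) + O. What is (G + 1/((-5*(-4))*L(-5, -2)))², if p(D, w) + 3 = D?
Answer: 20241001/32400 ≈ 624.72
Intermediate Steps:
p(D, w) = -3 + D
L(E, O) = E + 2*O
G = 25 (G = -4 + ((-3 - 1)*(-6) + 5) = -4 + (-4*(-6) + 5) = -4 + (24 + 5) = -4 + 29 = 25)
(G + 1/((-5*(-4))*L(-5, -2)))² = (25 + 1/((-5*(-4))*(-5 + 2*(-2))))² = (25 + 1/(20*(-5 - 4)))² = (25 + 1/(20*(-9)))² = (25 + 1/(-180))² = (25 - 1/180)² = (4499/180)² = 20241001/32400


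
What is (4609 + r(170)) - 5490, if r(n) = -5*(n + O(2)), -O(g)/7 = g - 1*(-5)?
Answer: -1486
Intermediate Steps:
O(g) = -35 - 7*g (O(g) = -7*(g - 1*(-5)) = -7*(g + 5) = -7*(5 + g) = -35 - 7*g)
r(n) = 245 - 5*n (r(n) = -5*(n + (-35 - 7*2)) = -5*(n + (-35 - 14)) = -5*(n - 49) = -5*(-49 + n) = 245 - 5*n)
(4609 + r(170)) - 5490 = (4609 + (245 - 5*170)) - 5490 = (4609 + (245 - 850)) - 5490 = (4609 - 605) - 5490 = 4004 - 5490 = -1486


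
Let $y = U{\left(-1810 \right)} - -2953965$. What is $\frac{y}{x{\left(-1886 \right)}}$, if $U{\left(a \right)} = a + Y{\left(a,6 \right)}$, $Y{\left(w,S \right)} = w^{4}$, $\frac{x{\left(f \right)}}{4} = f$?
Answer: $- \frac{10732834162155}{7544} \approx -1.4227 \cdot 10^{9}$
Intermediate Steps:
$x{\left(f \right)} = 4 f$
$U{\left(a \right)} = a + a^{4}$
$y = 10732834162155$ ($y = \left(-1810 + \left(-1810\right)^{4}\right) - -2953965 = \left(-1810 + 10732831210000\right) + 2953965 = 10732831208190 + 2953965 = 10732834162155$)
$\frac{y}{x{\left(-1886 \right)}} = \frac{10732834162155}{4 \left(-1886\right)} = \frac{10732834162155}{-7544} = 10732834162155 \left(- \frac{1}{7544}\right) = - \frac{10732834162155}{7544}$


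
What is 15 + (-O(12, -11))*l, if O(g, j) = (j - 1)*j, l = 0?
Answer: 15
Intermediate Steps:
O(g, j) = j*(-1 + j) (O(g, j) = (-1 + j)*j = j*(-1 + j))
15 + (-O(12, -11))*l = 15 - (-11)*(-1 - 11)*0 = 15 - (-11)*(-12)*0 = 15 - 1*132*0 = 15 - 132*0 = 15 + 0 = 15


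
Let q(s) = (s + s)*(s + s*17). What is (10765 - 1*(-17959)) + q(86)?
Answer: 294980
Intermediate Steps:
q(s) = 36*s**2 (q(s) = (2*s)*(s + 17*s) = (2*s)*(18*s) = 36*s**2)
(10765 - 1*(-17959)) + q(86) = (10765 - 1*(-17959)) + 36*86**2 = (10765 + 17959) + 36*7396 = 28724 + 266256 = 294980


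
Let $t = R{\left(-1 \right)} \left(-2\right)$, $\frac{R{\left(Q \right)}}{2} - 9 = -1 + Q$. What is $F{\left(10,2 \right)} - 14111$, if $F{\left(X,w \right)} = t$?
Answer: $-14139$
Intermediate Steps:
$R{\left(Q \right)} = 16 + 2 Q$ ($R{\left(Q \right)} = 18 + 2 \left(-1 + Q\right) = 18 + \left(-2 + 2 Q\right) = 16 + 2 Q$)
$t = -28$ ($t = \left(16 + 2 \left(-1\right)\right) \left(-2\right) = \left(16 - 2\right) \left(-2\right) = 14 \left(-2\right) = -28$)
$F{\left(X,w \right)} = -28$
$F{\left(10,2 \right)} - 14111 = -28 - 14111 = -14139$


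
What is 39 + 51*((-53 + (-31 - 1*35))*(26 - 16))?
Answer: -60651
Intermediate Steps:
39 + 51*((-53 + (-31 - 1*35))*(26 - 16)) = 39 + 51*((-53 + (-31 - 35))*10) = 39 + 51*((-53 - 66)*10) = 39 + 51*(-119*10) = 39 + 51*(-1190) = 39 - 60690 = -60651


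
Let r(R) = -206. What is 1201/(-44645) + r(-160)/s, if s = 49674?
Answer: -34427672/1108847865 ≈ -0.031048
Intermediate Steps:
1201/(-44645) + r(-160)/s = 1201/(-44645) - 206/49674 = 1201*(-1/44645) - 206*1/49674 = -1201/44645 - 103/24837 = -34427672/1108847865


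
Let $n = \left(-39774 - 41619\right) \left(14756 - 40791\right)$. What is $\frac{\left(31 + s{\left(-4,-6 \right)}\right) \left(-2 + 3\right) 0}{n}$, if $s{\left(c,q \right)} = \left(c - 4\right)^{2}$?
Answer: $0$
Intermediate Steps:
$s{\left(c,q \right)} = \left(-4 + c\right)^{2}$
$n = 2119066755$ ($n = \left(-81393\right) \left(-26035\right) = 2119066755$)
$\frac{\left(31 + s{\left(-4,-6 \right)}\right) \left(-2 + 3\right) 0}{n} = \frac{\left(31 + \left(-4 - 4\right)^{2}\right) \left(-2 + 3\right) 0}{2119066755} = \left(31 + \left(-8\right)^{2}\right) 1 \cdot 0 \cdot \frac{1}{2119066755} = \left(31 + 64\right) 0 \cdot \frac{1}{2119066755} = 95 \cdot 0 \cdot \frac{1}{2119066755} = 0 \cdot \frac{1}{2119066755} = 0$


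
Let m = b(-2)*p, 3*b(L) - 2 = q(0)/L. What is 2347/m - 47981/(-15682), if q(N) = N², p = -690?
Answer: -7367197/3606860 ≈ -2.0426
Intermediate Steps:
b(L) = ⅔ (b(L) = ⅔ + (0²/L)/3 = ⅔ + (0/L)/3 = ⅔ + (⅓)*0 = ⅔ + 0 = ⅔)
m = -460 (m = (⅔)*(-690) = -460)
2347/m - 47981/(-15682) = 2347/(-460) - 47981/(-15682) = 2347*(-1/460) - 47981*(-1/15682) = -2347/460 + 47981/15682 = -7367197/3606860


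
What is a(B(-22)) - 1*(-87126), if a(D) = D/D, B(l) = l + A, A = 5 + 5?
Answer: 87127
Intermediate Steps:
A = 10
B(l) = 10 + l (B(l) = l + 10 = 10 + l)
a(D) = 1
a(B(-22)) - 1*(-87126) = 1 - 1*(-87126) = 1 + 87126 = 87127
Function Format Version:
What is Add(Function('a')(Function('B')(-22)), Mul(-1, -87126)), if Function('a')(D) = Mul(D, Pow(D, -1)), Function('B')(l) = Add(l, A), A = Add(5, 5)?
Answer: 87127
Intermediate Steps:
A = 10
Function('B')(l) = Add(10, l) (Function('B')(l) = Add(l, 10) = Add(10, l))
Function('a')(D) = 1
Add(Function('a')(Function('B')(-22)), Mul(-1, -87126)) = Add(1, Mul(-1, -87126)) = Add(1, 87126) = 87127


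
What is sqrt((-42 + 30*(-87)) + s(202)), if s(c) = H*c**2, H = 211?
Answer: 4*sqrt(537937) ≈ 2933.8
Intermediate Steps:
s(c) = 211*c**2
sqrt((-42 + 30*(-87)) + s(202)) = sqrt((-42 + 30*(-87)) + 211*202**2) = sqrt((-42 - 2610) + 211*40804) = sqrt(-2652 + 8609644) = sqrt(8606992) = 4*sqrt(537937)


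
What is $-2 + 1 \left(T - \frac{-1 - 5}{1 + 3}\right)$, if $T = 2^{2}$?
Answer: $\frac{7}{2} \approx 3.5$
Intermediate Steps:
$T = 4$
$-2 + 1 \left(T - \frac{-1 - 5}{1 + 3}\right) = -2 + 1 \left(4 - \frac{-1 - 5}{1 + 3}\right) = -2 + 1 \left(4 - - \frac{6}{4}\right) = -2 + 1 \left(4 - \left(-6\right) \frac{1}{4}\right) = -2 + 1 \left(4 - - \frac{3}{2}\right) = -2 + 1 \left(4 + \frac{3}{2}\right) = -2 + 1 \cdot \frac{11}{2} = -2 + \frac{11}{2} = \frac{7}{2}$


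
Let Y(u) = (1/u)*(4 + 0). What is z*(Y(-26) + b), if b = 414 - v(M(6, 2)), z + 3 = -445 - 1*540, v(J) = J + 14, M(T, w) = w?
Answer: -393072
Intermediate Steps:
v(J) = 14 + J
z = -988 (z = -3 + (-445 - 1*540) = -3 + (-445 - 540) = -3 - 985 = -988)
b = 398 (b = 414 - (14 + 2) = 414 - 1*16 = 414 - 16 = 398)
Y(u) = 4/u
z*(Y(-26) + b) = -988*(4/(-26) + 398) = -988*(4*(-1/26) + 398) = -988*(-2/13 + 398) = -988*5172/13 = -393072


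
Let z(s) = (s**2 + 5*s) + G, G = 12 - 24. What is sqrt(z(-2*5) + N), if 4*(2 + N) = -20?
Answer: sqrt(31) ≈ 5.5678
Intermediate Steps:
G = -12
z(s) = -12 + s**2 + 5*s (z(s) = (s**2 + 5*s) - 12 = -12 + s**2 + 5*s)
N = -7 (N = -2 + (1/4)*(-20) = -2 - 5 = -7)
sqrt(z(-2*5) + N) = sqrt((-12 + (-2*5)**2 + 5*(-2*5)) - 7) = sqrt((-12 + (-10)**2 + 5*(-10)) - 7) = sqrt((-12 + 100 - 50) - 7) = sqrt(38 - 7) = sqrt(31)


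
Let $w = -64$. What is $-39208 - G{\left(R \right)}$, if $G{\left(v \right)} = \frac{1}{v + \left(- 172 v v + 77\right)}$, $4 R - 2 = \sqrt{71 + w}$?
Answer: $- \frac{3491825598}{89059} + \frac{342 \sqrt{7}}{89059} \approx -39208.0$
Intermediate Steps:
$R = \frac{1}{2} + \frac{\sqrt{7}}{4}$ ($R = \frac{1}{2} + \frac{\sqrt{71 - 64}}{4} = \frac{1}{2} + \frac{\sqrt{7}}{4} \approx 1.1614$)
$G{\left(v \right)} = \frac{1}{77 + v - 172 v^{2}}$ ($G{\left(v \right)} = \frac{1}{v - \left(-77 + 172 v^{2}\right)} = \frac{1}{77 + v - 172 v^{2}}$)
$-39208 - G{\left(R \right)} = -39208 - \frac{1}{77 + \left(\frac{1}{2} + \frac{\sqrt{7}}{4}\right) - 172 \left(\frac{1}{2} + \frac{\sqrt{7}}{4}\right)^{2}} = -39208 - \frac{1}{\frac{155}{2} - 172 \left(\frac{1}{2} + \frac{\sqrt{7}}{4}\right)^{2} + \frac{\sqrt{7}}{4}}$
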